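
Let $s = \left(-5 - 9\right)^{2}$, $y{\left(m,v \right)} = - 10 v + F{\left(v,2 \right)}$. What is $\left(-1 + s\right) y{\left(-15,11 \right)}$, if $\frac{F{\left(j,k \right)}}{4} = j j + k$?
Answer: $74490$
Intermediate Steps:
$F{\left(j,k \right)} = 4 k + 4 j^{2}$ ($F{\left(j,k \right)} = 4 \left(j j + k\right) = 4 \left(j^{2} + k\right) = 4 \left(k + j^{2}\right) = 4 k + 4 j^{2}$)
$y{\left(m,v \right)} = 8 - 10 v + 4 v^{2}$ ($y{\left(m,v \right)} = - 10 v + \left(4 \cdot 2 + 4 v^{2}\right) = - 10 v + \left(8 + 4 v^{2}\right) = 8 - 10 v + 4 v^{2}$)
$s = 196$ ($s = \left(-14\right)^{2} = 196$)
$\left(-1 + s\right) y{\left(-15,11 \right)} = \left(-1 + 196\right) \left(8 - 110 + 4 \cdot 11^{2}\right) = 195 \left(8 - 110 + 4 \cdot 121\right) = 195 \left(8 - 110 + 484\right) = 195 \cdot 382 = 74490$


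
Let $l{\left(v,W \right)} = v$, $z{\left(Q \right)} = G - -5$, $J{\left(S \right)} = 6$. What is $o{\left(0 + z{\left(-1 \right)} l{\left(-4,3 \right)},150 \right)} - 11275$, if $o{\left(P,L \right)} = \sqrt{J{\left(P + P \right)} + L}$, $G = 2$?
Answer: $-11275 + 2 \sqrt{39} \approx -11263.0$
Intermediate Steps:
$z{\left(Q \right)} = 7$ ($z{\left(Q \right)} = 2 - -5 = 2 + 5 = 7$)
$o{\left(P,L \right)} = \sqrt{6 + L}$
$o{\left(0 + z{\left(-1 \right)} l{\left(-4,3 \right)},150 \right)} - 11275 = \sqrt{6 + 150} - 11275 = \sqrt{156} - 11275 = 2 \sqrt{39} - 11275 = -11275 + 2 \sqrt{39}$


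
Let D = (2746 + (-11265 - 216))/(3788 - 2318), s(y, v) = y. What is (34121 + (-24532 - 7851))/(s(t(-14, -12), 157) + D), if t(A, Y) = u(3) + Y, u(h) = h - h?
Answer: -510972/5275 ≈ -96.867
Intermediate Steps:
u(h) = 0
t(A, Y) = Y (t(A, Y) = 0 + Y = Y)
D = -1747/294 (D = (2746 - 11481)/1470 = -8735*1/1470 = -1747/294 ≈ -5.9422)
(34121 + (-24532 - 7851))/(s(t(-14, -12), 157) + D) = (34121 + (-24532 - 7851))/(-12 - 1747/294) = (34121 - 32383)/(-5275/294) = 1738*(-294/5275) = -510972/5275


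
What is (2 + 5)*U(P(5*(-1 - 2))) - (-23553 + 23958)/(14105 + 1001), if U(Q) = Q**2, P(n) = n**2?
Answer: 5353188345/15106 ≈ 3.5438e+5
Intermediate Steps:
(2 + 5)*U(P(5*(-1 - 2))) - (-23553 + 23958)/(14105 + 1001) = (2 + 5)*((5*(-1 - 2))**2)**2 - (-23553 + 23958)/(14105 + 1001) = 7*((5*(-3))**2)**2 - 405/15106 = 7*((-15)**2)**2 - 405/15106 = 7*225**2 - 1*405/15106 = 7*50625 - 405/15106 = 354375 - 405/15106 = 5353188345/15106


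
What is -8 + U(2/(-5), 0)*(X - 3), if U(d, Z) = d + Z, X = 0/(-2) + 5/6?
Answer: -107/15 ≈ -7.1333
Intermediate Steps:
X = ⅚ (X = 0*(-½) + 5*(⅙) = 0 + ⅚ = ⅚ ≈ 0.83333)
U(d, Z) = Z + d
-8 + U(2/(-5), 0)*(X - 3) = -8 + (0 + 2/(-5))*(⅚ - 3) = -8 + (0 + 2*(-⅕))*(-13/6) = -8 + (0 - ⅖)*(-13/6) = -8 - ⅖*(-13/6) = -8 + 13/15 = -107/15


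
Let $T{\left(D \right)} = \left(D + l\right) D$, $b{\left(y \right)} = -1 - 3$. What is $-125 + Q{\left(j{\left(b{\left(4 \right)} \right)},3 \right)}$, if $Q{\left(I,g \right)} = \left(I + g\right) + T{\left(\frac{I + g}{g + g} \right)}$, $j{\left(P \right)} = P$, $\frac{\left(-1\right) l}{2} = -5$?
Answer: $- \frac{4595}{36} \approx -127.64$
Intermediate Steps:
$l = 10$ ($l = \left(-2\right) \left(-5\right) = 10$)
$b{\left(y \right)} = -4$ ($b{\left(y \right)} = -1 - 3 = -4$)
$T{\left(D \right)} = D \left(10 + D\right)$ ($T{\left(D \right)} = \left(D + 10\right) D = \left(10 + D\right) D = D \left(10 + D\right)$)
$Q{\left(I,g \right)} = I + g + \frac{\left(10 + \frac{I + g}{2 g}\right) \left(I + g\right)}{2 g}$ ($Q{\left(I,g \right)} = \left(I + g\right) + \frac{I + g}{g + g} \left(10 + \frac{I + g}{g + g}\right) = \left(I + g\right) + \frac{I + g}{2 g} \left(10 + \frac{I + g}{2 g}\right) = \left(I + g\right) + \frac{\left(10 + \frac{I + g}{2 g}\right) \left(I + g\right)}{2 g} = I + g + \frac{\left(10 + \frac{I + g}{2 g}\right) \left(I + g\right)}{2 g}$)
$-125 + Q{\left(j{\left(b{\left(4 \right)} \right)},3 \right)} = -125 + \frac{\left(-4 + 3\right) \left(-4 + 4 \cdot 3^{2} + 21 \cdot 3\right)}{4 \cdot 9} = -125 + \frac{1}{4} \cdot \frac{1}{9} \left(-1\right) \left(-4 + 4 \cdot 9 + 63\right) = -125 + \frac{1}{4} \cdot \frac{1}{9} \left(-1\right) \left(-4 + 36 + 63\right) = -125 + \frac{1}{4} \cdot \frac{1}{9} \left(-1\right) 95 = -125 - \frac{95}{36} = - \frac{4595}{36}$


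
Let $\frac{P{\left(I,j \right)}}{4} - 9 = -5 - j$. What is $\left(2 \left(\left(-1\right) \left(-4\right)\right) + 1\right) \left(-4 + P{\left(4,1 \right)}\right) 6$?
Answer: $432$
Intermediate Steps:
$P{\left(I,j \right)} = 16 - 4 j$ ($P{\left(I,j \right)} = 36 + 4 \left(-5 - j\right) = 36 - \left(20 + 4 j\right) = 16 - 4 j$)
$\left(2 \left(\left(-1\right) \left(-4\right)\right) + 1\right) \left(-4 + P{\left(4,1 \right)}\right) 6 = \left(2 \left(\left(-1\right) \left(-4\right)\right) + 1\right) \left(-4 + \left(16 - 4\right)\right) 6 = \left(2 \cdot 4 + 1\right) \left(-4 + \left(16 - 4\right)\right) 6 = \left(8 + 1\right) \left(-4 + 12\right) 6 = 9 \cdot 8 \cdot 6 = 9 \cdot 48 = 432$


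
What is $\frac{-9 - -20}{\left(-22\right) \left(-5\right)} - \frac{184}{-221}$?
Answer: $\frac{2061}{2210} \approx 0.93258$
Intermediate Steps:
$\frac{-9 - -20}{\left(-22\right) \left(-5\right)} - \frac{184}{-221} = \frac{-9 + 20}{110} - - \frac{184}{221} = 11 \cdot \frac{1}{110} + \frac{184}{221} = \frac{1}{10} + \frac{184}{221} = \frac{2061}{2210}$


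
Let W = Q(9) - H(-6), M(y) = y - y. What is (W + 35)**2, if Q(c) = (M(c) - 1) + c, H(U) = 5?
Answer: 1444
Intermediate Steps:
M(y) = 0
Q(c) = -1 + c (Q(c) = (0 - 1) + c = -1 + c)
W = 3 (W = (-1 + 9) - 1*5 = 8 - 5 = 3)
(W + 35)**2 = (3 + 35)**2 = 38**2 = 1444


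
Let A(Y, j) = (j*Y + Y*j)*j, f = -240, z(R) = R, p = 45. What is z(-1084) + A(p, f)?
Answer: 5182916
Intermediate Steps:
A(Y, j) = 2*Y*j² (A(Y, j) = (Y*j + Y*j)*j = (2*Y*j)*j = 2*Y*j²)
z(-1084) + A(p, f) = -1084 + 2*45*(-240)² = -1084 + 2*45*57600 = -1084 + 5184000 = 5182916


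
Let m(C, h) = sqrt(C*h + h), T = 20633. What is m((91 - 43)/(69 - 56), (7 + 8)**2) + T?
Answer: 20633 + 15*sqrt(793)/13 ≈ 20666.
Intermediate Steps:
m(C, h) = sqrt(h + C*h)
m((91 - 43)/(69 - 56), (7 + 8)**2) + T = sqrt((7 + 8)**2*(1 + (91 - 43)/(69 - 56))) + 20633 = sqrt(15**2*(1 + 48/13)) + 20633 = sqrt(225*(1 + 48*(1/13))) + 20633 = sqrt(225*(1 + 48/13)) + 20633 = sqrt(225*(61/13)) + 20633 = sqrt(13725/13) + 20633 = 15*sqrt(793)/13 + 20633 = 20633 + 15*sqrt(793)/13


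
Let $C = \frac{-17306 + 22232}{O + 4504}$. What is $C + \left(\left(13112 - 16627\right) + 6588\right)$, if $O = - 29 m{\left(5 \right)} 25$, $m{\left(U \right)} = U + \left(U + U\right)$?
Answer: $\frac{19573157}{6371} \approx 3072.2$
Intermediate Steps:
$m{\left(U \right)} = 3 U$ ($m{\left(U \right)} = U + 2 U = 3 U$)
$O = -10875$ ($O = - 29 \cdot 3 \cdot 5 \cdot 25 = \left(-29\right) 15 \cdot 25 = \left(-435\right) 25 = -10875$)
$C = - \frac{4926}{6371}$ ($C = \frac{-17306 + 22232}{-10875 + 4504} = \frac{4926}{-6371} = 4926 \left(- \frac{1}{6371}\right) = - \frac{4926}{6371} \approx -0.77319$)
$C + \left(\left(13112 - 16627\right) + 6588\right) = - \frac{4926}{6371} + \left(\left(13112 - 16627\right) + 6588\right) = - \frac{4926}{6371} + \left(-3515 + 6588\right) = - \frac{4926}{6371} + 3073 = \frac{19573157}{6371}$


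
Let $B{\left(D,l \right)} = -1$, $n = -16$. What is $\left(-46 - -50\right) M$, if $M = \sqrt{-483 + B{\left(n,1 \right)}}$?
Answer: $88 i \approx 88.0 i$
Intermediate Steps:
$M = 22 i$ ($M = \sqrt{-483 - 1} = \sqrt{-484} = 22 i \approx 22.0 i$)
$\left(-46 - -50\right) M = \left(-46 - -50\right) 22 i = \left(-46 + 50\right) 22 i = 4 \cdot 22 i = 88 i$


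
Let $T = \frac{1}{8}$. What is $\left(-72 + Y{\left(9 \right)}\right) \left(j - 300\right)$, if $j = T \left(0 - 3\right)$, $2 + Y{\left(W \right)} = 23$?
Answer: $\frac{122553}{8} \approx 15319.0$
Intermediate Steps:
$T = \frac{1}{8} \approx 0.125$
$Y{\left(W \right)} = 21$ ($Y{\left(W \right)} = -2 + 23 = 21$)
$j = - \frac{3}{8}$ ($j = \frac{0 - 3}{8} = \frac{1}{8} \left(-3\right) = - \frac{3}{8} \approx -0.375$)
$\left(-72 + Y{\left(9 \right)}\right) \left(j - 300\right) = \left(-72 + 21\right) \left(- \frac{3}{8} - 300\right) = \left(-51\right) \left(- \frac{2403}{8}\right) = \frac{122553}{8}$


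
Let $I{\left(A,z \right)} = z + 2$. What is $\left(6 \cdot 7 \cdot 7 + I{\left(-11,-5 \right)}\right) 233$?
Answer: $67803$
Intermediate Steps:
$I{\left(A,z \right)} = 2 + z$
$\left(6 \cdot 7 \cdot 7 + I{\left(-11,-5 \right)}\right) 233 = \left(6 \cdot 7 \cdot 7 + \left(2 - 5\right)\right) 233 = \left(42 \cdot 7 - 3\right) 233 = \left(294 - 3\right) 233 = 291 \cdot 233 = 67803$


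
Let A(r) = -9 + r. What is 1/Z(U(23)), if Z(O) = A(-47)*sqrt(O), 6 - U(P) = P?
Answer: I*sqrt(17)/952 ≈ 0.004331*I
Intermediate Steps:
U(P) = 6 - P
Z(O) = -56*sqrt(O) (Z(O) = (-9 - 47)*sqrt(O) = -56*sqrt(O))
1/Z(U(23)) = 1/(-56*sqrt(6 - 1*23)) = 1/(-56*sqrt(6 - 23)) = 1/(-56*I*sqrt(17)) = I*sqrt(17)/952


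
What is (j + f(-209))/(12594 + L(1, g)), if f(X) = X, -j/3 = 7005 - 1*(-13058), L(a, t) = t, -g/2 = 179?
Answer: -1313/266 ≈ -4.9361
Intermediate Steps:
g = -358 (g = -2*179 = -358)
j = -60189 (j = -3*(7005 - 1*(-13058)) = -3*(7005 + 13058) = -3*20063 = -60189)
(j + f(-209))/(12594 + L(1, g)) = (-60189 - 209)/(12594 - 358) = -60398/12236 = -60398*1/12236 = -1313/266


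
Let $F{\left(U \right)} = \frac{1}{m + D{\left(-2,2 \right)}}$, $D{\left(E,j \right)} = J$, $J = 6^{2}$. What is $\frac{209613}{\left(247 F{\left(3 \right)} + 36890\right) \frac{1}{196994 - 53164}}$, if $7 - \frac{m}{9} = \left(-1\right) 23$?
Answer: $\frac{9225483163740}{11288587} \approx 8.1724 \cdot 10^{5}$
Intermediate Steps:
$J = 36$
$D{\left(E,j \right)} = 36$
$m = 270$ ($m = 63 - 9 \left(\left(-1\right) 23\right) = 63 - -207 = 63 + 207 = 270$)
$F{\left(U \right)} = \frac{1}{306}$ ($F{\left(U \right)} = \frac{1}{270 + 36} = \frac{1}{306}$)
$\frac{209613}{\left(247 F{\left(3 \right)} + 36890\right) \frac{1}{196994 - 53164}} = \frac{209613}{\left(247 \cdot \frac{1}{306} + 36890\right) \frac{1}{196994 - 53164}} = \frac{209613}{\left(\frac{247}{306} + 36890\right) \frac{1}{143830}} = \frac{209613}{\frac{11288587}{306} \cdot \frac{1}{143830}} = \frac{209613}{\frac{11288587}{44011980}} = 209613 \cdot \frac{44011980}{11288587} = \frac{9225483163740}{11288587}$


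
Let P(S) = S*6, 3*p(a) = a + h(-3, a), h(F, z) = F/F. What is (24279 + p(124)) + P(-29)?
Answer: 72440/3 ≈ 24147.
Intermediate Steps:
h(F, z) = 1
p(a) = 1/3 + a/3 (p(a) = (a + 1)/3 = (1 + a)/3 = 1/3 + a/3)
P(S) = 6*S
(24279 + p(124)) + P(-29) = (24279 + (1/3 + (1/3)*124)) + 6*(-29) = (24279 + (1/3 + 124/3)) - 174 = (24279 + 125/3) - 174 = 72962/3 - 174 = 72440/3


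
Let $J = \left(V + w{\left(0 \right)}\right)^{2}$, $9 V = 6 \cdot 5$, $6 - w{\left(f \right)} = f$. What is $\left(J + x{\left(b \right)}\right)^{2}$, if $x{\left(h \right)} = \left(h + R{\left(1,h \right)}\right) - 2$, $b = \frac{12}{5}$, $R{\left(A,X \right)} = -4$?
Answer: $\frac{14122564}{2025} \approx 6974.1$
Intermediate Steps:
$w{\left(f \right)} = 6 - f$
$V = \frac{10}{3}$ ($V = \frac{6 \cdot 5}{9} = \frac{1}{9} \cdot 30 = \frac{10}{3} \approx 3.3333$)
$b = \frac{12}{5}$ ($b = 12 \cdot \frac{1}{5} = \frac{12}{5} \approx 2.4$)
$J = \frac{784}{9}$ ($J = \left(\frac{10}{3} + \left(6 - 0\right)\right)^{2} = \left(\frac{10}{3} + \left(6 + 0\right)\right)^{2} = \left(\frac{10}{3} + 6\right)^{2} = \left(\frac{28}{3}\right)^{2} = \frac{784}{9} \approx 87.111$)
$x{\left(h \right)} = -6 + h$ ($x{\left(h \right)} = \left(h - 4\right) - 2 = \left(-4 + h\right) - 2 = -6 + h$)
$\left(J + x{\left(b \right)}\right)^{2} = \left(\frac{784}{9} + \left(-6 + \frac{12}{5}\right)\right)^{2} = \left(\frac{784}{9} - \frac{18}{5}\right)^{2} = \left(\frac{3758}{45}\right)^{2} = \frac{14122564}{2025}$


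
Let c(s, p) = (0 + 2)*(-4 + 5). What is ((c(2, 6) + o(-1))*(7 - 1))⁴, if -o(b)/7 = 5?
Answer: 1536953616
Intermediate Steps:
c(s, p) = 2 (c(s, p) = 2*1 = 2)
o(b) = -35 (o(b) = -7*5 = -35)
((c(2, 6) + o(-1))*(7 - 1))⁴ = ((2 - 35)*(7 - 1))⁴ = (-33*6)⁴ = (-198)⁴ = 1536953616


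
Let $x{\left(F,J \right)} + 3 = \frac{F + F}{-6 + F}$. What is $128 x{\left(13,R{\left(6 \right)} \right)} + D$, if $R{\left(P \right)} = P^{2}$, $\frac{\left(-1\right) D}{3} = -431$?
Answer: $\frac{9691}{7} \approx 1384.4$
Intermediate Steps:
$D = 1293$ ($D = \left(-3\right) \left(-431\right) = 1293$)
$x{\left(F,J \right)} = -3 + \frac{2 F}{-6 + F}$ ($x{\left(F,J \right)} = -3 + \frac{F + F}{-6 + F} = -3 + \frac{2 F}{-6 + F}$)
$128 x{\left(13,R{\left(6 \right)} \right)} + D = 128 \frac{18 - 13}{-6 + 13} + 1293 = 128 \frac{18 - 13}{7} + 1293 = 128 \cdot \frac{1}{7} \cdot 5 + 1293 = 128 \cdot \frac{5}{7} + 1293 = \frac{640}{7} + 1293 = \frac{9691}{7}$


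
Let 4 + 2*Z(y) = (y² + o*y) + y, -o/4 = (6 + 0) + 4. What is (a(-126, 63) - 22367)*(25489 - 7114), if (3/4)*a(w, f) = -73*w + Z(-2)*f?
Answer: -125446125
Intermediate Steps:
o = -40 (o = -4*((6 + 0) + 4) = -4*(6 + 4) = -4*10 = -40)
Z(y) = -2 + y²/2 - 39*y/2 (Z(y) = -2 + ((y² - 40*y) + y)/2 = -2 + (y² - 39*y)/2 = -2 + (y²/2 - 39*y/2) = -2 + y²/2 - 39*y/2)
a(w, f) = 52*f - 292*w/3 (a(w, f) = 4*(-73*w + (-2 + (½)*(-2)² - 39/2*(-2))*f)/3 = 4*(-73*w + (-2 + (½)*4 + 39)*f)/3 = 4*(-73*w + (-2 + 2 + 39)*f)/3 = 4*(-73*w + 39*f)/3 = 52*f - 292*w/3)
(a(-126, 63) - 22367)*(25489 - 7114) = ((52*63 - 292/3*(-126)) - 22367)*(25489 - 7114) = ((3276 + 12264) - 22367)*18375 = (15540 - 22367)*18375 = -6827*18375 = -125446125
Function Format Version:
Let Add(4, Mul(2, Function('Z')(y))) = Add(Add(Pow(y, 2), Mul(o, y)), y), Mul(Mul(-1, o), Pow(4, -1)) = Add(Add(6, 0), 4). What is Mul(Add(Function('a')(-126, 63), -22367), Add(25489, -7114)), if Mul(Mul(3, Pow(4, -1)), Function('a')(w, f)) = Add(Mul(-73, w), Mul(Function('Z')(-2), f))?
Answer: -125446125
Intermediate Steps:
o = -40 (o = Mul(-4, Add(Add(6, 0), 4)) = Mul(-4, Add(6, 4)) = Mul(-4, 10) = -40)
Function('Z')(y) = Add(-2, Mul(Rational(1, 2), Pow(y, 2)), Mul(Rational(-39, 2), y)) (Function('Z')(y) = Add(-2, Mul(Rational(1, 2), Add(Add(Pow(y, 2), Mul(-40, y)), y))) = Add(-2, Mul(Rational(1, 2), Add(Pow(y, 2), Mul(-39, y)))) = Add(-2, Add(Mul(Rational(1, 2), Pow(y, 2)), Mul(Rational(-39, 2), y))) = Add(-2, Mul(Rational(1, 2), Pow(y, 2)), Mul(Rational(-39, 2), y)))
Function('a')(w, f) = Add(Mul(52, f), Mul(Rational(-292, 3), w)) (Function('a')(w, f) = Mul(Rational(4, 3), Add(Mul(-73, w), Mul(Add(-2, Mul(Rational(1, 2), Pow(-2, 2)), Mul(Rational(-39, 2), -2)), f))) = Mul(Rational(4, 3), Add(Mul(-73, w), Mul(Add(-2, Mul(Rational(1, 2), 4), 39), f))) = Mul(Rational(4, 3), Add(Mul(-73, w), Mul(Add(-2, 2, 39), f))) = Mul(Rational(4, 3), Add(Mul(-73, w), Mul(39, f))) = Add(Mul(52, f), Mul(Rational(-292, 3), w)))
Mul(Add(Function('a')(-126, 63), -22367), Add(25489, -7114)) = Mul(Add(Add(Mul(52, 63), Mul(Rational(-292, 3), -126)), -22367), Add(25489, -7114)) = Mul(Add(Add(3276, 12264), -22367), 18375) = Mul(Add(15540, -22367), 18375) = Mul(-6827, 18375) = -125446125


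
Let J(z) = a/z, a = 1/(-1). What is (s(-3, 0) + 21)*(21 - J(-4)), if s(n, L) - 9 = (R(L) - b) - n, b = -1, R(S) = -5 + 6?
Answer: 2905/4 ≈ 726.25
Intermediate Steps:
a = -1
R(S) = 1
J(z) = -1/z
s(n, L) = 11 - n (s(n, L) = 9 + ((1 - 1*(-1)) - n) = 9 + ((1 + 1) - n) = 9 + (2 - n) = 11 - n)
(s(-3, 0) + 21)*(21 - J(-4)) = ((11 - 1*(-3)) + 21)*(21 - (-1)/(-4)) = ((11 + 3) + 21)*(21 - (-1)*(-1)/4) = (14 + 21)*(21 - 1*1/4) = 35*(21 - 1/4) = 35*(83/4) = 2905/4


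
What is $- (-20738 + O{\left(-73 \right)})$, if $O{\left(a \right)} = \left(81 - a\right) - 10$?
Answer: $20594$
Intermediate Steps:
$O{\left(a \right)} = 71 - a$ ($O{\left(a \right)} = \left(81 - a\right) - 10 = 71 - a$)
$- (-20738 + O{\left(-73 \right)}) = - (-20738 + \left(71 - -73\right)) = - (-20738 + \left(71 + 73\right)) = - (-20738 + 144) = \left(-1\right) \left(-20594\right) = 20594$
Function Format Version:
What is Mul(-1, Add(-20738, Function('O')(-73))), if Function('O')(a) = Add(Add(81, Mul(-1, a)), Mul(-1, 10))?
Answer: 20594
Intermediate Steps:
Function('O')(a) = Add(71, Mul(-1, a)) (Function('O')(a) = Add(Add(81, Mul(-1, a)), -10) = Add(71, Mul(-1, a)))
Mul(-1, Add(-20738, Function('O')(-73))) = Mul(-1, Add(-20738, Add(71, Mul(-1, -73)))) = Mul(-1, Add(-20738, Add(71, 73))) = Mul(-1, Add(-20738, 144)) = Mul(-1, -20594) = 20594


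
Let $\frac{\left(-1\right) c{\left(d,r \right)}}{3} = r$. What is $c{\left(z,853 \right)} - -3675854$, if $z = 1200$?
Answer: $3673295$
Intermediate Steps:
$c{\left(d,r \right)} = - 3 r$
$c{\left(z,853 \right)} - -3675854 = \left(-3\right) 853 - -3675854 = -2559 + 3675854 = 3673295$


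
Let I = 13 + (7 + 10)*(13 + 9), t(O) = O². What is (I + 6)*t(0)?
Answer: 0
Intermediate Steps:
I = 387 (I = 13 + 17*22 = 13 + 374 = 387)
(I + 6)*t(0) = (387 + 6)*0² = 393*0 = 0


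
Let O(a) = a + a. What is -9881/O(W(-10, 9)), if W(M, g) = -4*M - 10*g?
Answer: 9881/100 ≈ 98.810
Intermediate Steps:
W(M, g) = -10*g - 4*M
O(a) = 2*a
-9881/O(W(-10, 9)) = -9881*1/(2*(-10*9 - 4*(-10))) = -9881*1/(2*(-90 + 40)) = -9881/(2*(-50)) = -9881/(-100) = -9881*(-1/100) = 9881/100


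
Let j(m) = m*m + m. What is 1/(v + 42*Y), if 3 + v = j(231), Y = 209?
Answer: 1/62367 ≈ 1.6034e-5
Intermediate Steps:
j(m) = m + m² (j(m) = m² + m = m + m²)
v = 53589 (v = -3 + 231*(1 + 231) = -3 + 231*232 = -3 + 53592 = 53589)
1/(v + 42*Y) = 1/(53589 + 42*209) = 1/(53589 + 8778) = 1/62367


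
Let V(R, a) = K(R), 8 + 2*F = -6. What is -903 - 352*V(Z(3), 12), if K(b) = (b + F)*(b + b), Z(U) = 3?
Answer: 7545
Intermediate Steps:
F = -7 (F = -4 + (1/2)*(-6) = -4 - 3 = -7)
K(b) = 2*b*(-7 + b) (K(b) = (b - 7)*(b + b) = (-7 + b)*(2*b) = 2*b*(-7 + b))
V(R, a) = 2*R*(-7 + R)
-903 - 352*V(Z(3), 12) = -903 - 704*3*(-7 + 3) = -903 - 704*3*(-4) = -903 - 352*(-24) = -903 + 8448 = 7545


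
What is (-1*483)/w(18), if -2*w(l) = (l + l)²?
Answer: 161/216 ≈ 0.74537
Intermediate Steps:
w(l) = -2*l² (w(l) = -(l + l)²/2 = -4*l²/2 = -2*l²)
(-1*483)/w(18) = (-1*483)/((-2*18²)) = -483/((-2*324)) = -483/(-648) = -483*(-1/648) = 161/216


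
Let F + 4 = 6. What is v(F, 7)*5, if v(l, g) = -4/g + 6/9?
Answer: 10/21 ≈ 0.47619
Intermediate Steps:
F = 2 (F = -4 + 6 = 2)
v(l, g) = 2/3 - 4/g (v(l, g) = -4/g + 6*(1/9) = -4/g + 2/3 = 2/3 - 4/g)
v(F, 7)*5 = (2/3 - 4/7)*5 = (2/21)*5 = 10/21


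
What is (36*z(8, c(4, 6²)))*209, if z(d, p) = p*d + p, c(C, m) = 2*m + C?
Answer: 5146416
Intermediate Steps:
c(C, m) = C + 2*m
z(d, p) = p + d*p (z(d, p) = d*p + p = p + d*p)
(36*z(8, c(4, 6²)))*209 = (36*((4 + 2*6²)*(1 + 8)))*209 = (36*((4 + 2*36)*9))*209 = (36*((4 + 72)*9))*209 = (36*(76*9))*209 = (36*684)*209 = 24624*209 = 5146416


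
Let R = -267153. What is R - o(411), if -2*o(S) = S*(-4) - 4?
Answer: -267977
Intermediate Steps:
o(S) = 2 + 2*S (o(S) = -(S*(-4) - 4)/2 = -(-4*S - 4)/2 = -(-4 - 4*S)/2 = 2 + 2*S)
R - o(411) = -267153 - (2 + 2*411) = -267153 - (2 + 822) = -267153 - 1*824 = -267153 - 824 = -267977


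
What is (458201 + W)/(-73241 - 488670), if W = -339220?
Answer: -118981/561911 ≈ -0.21174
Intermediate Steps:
(458201 + W)/(-73241 - 488670) = (458201 - 339220)/(-73241 - 488670) = 118981/(-561911) = 118981*(-1/561911) = -118981/561911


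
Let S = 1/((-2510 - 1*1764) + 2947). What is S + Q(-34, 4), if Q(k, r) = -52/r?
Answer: -17252/1327 ≈ -13.001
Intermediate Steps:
S = -1/1327 (S = 1/((-2510 - 1764) + 2947) = 1/(-4274 + 2947) = 1/(-1327) = -1/1327 ≈ -0.00075358)
S + Q(-34, 4) = -1/1327 - 52/4 = -1/1327 - 52*1/4 = -1/1327 - 13 = -17252/1327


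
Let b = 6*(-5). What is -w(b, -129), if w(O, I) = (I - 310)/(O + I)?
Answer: -439/159 ≈ -2.7610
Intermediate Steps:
b = -30
w(O, I) = (-310 + I)/(I + O)
-w(b, -129) = -(-310 - 129)/(-129 - 30) = -(-439)/(-159) = -(-1)*(-439)/159 = -1*439/159 = -439/159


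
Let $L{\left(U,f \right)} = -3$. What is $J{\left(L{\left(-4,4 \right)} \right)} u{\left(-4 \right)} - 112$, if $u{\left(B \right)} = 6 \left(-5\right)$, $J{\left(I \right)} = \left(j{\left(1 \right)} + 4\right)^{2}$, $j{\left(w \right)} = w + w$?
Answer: $-1192$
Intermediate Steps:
$j{\left(w \right)} = 2 w$
$J{\left(I \right)} = 36$ ($J{\left(I \right)} = \left(2 \cdot 1 + 4\right)^{2} = \left(2 + 4\right)^{2} = 6^{2} = 36$)
$u{\left(B \right)} = -30$
$J{\left(L{\left(-4,4 \right)} \right)} u{\left(-4 \right)} - 112 = 36 \left(-30\right) - 112 = -1080 - 112 = -1192$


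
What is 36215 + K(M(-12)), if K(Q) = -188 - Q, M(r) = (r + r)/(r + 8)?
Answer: 36021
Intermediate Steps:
M(r) = 2*r/(8 + r) (M(r) = (2*r)/(8 + r) = 2*r/(8 + r))
36215 + K(M(-12)) = 36215 + (-188 - 2*(-12)/(8 - 12)) = 36215 + (-188 - 2*(-12)/(-4)) = 36215 + (-188 - 2*(-12)*(-1)/4) = 36215 + (-188 - 1*6) = 36215 + (-188 - 6) = 36215 - 194 = 36021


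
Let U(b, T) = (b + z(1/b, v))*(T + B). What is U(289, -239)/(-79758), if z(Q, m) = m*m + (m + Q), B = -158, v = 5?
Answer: 18300112/11525031 ≈ 1.5879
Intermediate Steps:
z(Q, m) = Q + m + m² (z(Q, m) = m² + (Q + m) = Q + m + m²)
U(b, T) = (-158 + T)*(30 + b + 1/b) (U(b, T) = (b + (1/b + 5 + 5²))*(T - 158) = (b + (1/b + 5 + 25))*(-158 + T) = (b + (30 + 1/b))*(-158 + T) = (30 + b + 1/b)*(-158 + T) = (-158 + T)*(30 + b + 1/b))
U(289, -239)/(-79758) = (-4740 - 158*289 - 158/289 + 30*(-239) - 239*289 - 239/289)/(-79758) = (-4740 - 45662 - 158*1/289 - 7170 - 69071 - 239*1/289)*(-1/79758) = (-4740 - 45662 - 158/289 - 7170 - 69071 - 239/289)*(-1/79758) = -36600224/289*(-1/79758) = 18300112/11525031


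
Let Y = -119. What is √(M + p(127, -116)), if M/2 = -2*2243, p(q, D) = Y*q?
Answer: I*√24085 ≈ 155.19*I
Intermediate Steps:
p(q, D) = -119*q
M = -8972 (M = 2*(-2*2243) = 2*(-4486) = -8972)
√(M + p(127, -116)) = √(-8972 - 119*127) = √(-8972 - 15113) = √(-24085) = I*√24085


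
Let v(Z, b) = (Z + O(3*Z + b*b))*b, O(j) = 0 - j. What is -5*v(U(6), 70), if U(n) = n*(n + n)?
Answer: 1765400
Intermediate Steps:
O(j) = -j
U(n) = 2*n² (U(n) = n*(2*n) = 2*n²)
v(Z, b) = b*(-b² - 2*Z) (v(Z, b) = (Z - (3*Z + b*b))*b = (Z - (3*Z + b²))*b = (Z - (b² + 3*Z))*b = (Z + (-b² - 3*Z))*b = (-b² - 2*Z)*b = b*(-b² - 2*Z))
-5*v(U(6), 70) = -(-5)*70*(70² + 2*(2*6²)) = -(-5)*70*(4900 + 2*(2*36)) = -(-5)*70*(4900 + 2*72) = -(-5)*70*(4900 + 144) = -(-5)*70*5044 = -5*(-353080) = 1765400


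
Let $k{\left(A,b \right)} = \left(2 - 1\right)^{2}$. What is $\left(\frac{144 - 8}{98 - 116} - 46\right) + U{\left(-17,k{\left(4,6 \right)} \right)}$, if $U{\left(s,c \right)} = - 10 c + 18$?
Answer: $- \frac{410}{9} \approx -45.556$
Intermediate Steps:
$k{\left(A,b \right)} = 1$ ($k{\left(A,b \right)} = 1^{2} = 1$)
$U{\left(s,c \right)} = 18 - 10 c$
$\left(\frac{144 - 8}{98 - 116} - 46\right) + U{\left(-17,k{\left(4,6 \right)} \right)} = \left(\frac{144 - 8}{98 - 116} - 46\right) + \left(18 - 10\right) = \left(\frac{136}{-18} - 46\right) + \left(18 - 10\right) = \left(136 \left(- \frac{1}{18}\right) - 46\right) + 8 = \left(- \frac{68}{9} - 46\right) + 8 = - \frac{482}{9} + 8 = - \frac{410}{9}$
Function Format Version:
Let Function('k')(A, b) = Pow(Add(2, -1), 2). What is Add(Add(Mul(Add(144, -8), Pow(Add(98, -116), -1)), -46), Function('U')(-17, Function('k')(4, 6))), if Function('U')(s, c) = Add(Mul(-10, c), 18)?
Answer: Rational(-410, 9) ≈ -45.556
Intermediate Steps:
Function('k')(A, b) = 1 (Function('k')(A, b) = Pow(1, 2) = 1)
Function('U')(s, c) = Add(18, Mul(-10, c))
Add(Add(Mul(Add(144, -8), Pow(Add(98, -116), -1)), -46), Function('U')(-17, Function('k')(4, 6))) = Add(Add(Mul(Add(144, -8), Pow(Add(98, -116), -1)), -46), Add(18, Mul(-10, 1))) = Add(Add(Mul(136, Pow(-18, -1)), -46), Add(18, -10)) = Add(Add(Mul(136, Rational(-1, 18)), -46), 8) = Add(Add(Rational(-68, 9), -46), 8) = Add(Rational(-482, 9), 8) = Rational(-410, 9)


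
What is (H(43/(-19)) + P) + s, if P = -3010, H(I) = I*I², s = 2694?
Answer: -2246951/6859 ≈ -327.59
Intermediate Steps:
H(I) = I³
(H(43/(-19)) + P) + s = ((43/(-19))³ - 3010) + 2694 = ((43*(-1/19))³ - 3010) + 2694 = ((-43/19)³ - 3010) + 2694 = (-79507/6859 - 3010) + 2694 = -20725097/6859 + 2694 = -2246951/6859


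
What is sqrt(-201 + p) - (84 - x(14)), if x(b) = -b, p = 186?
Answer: -98 + I*sqrt(15) ≈ -98.0 + 3.873*I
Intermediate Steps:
sqrt(-201 + p) - (84 - x(14)) = sqrt(-201 + 186) - (84 - (-1)*14) = sqrt(-15) - (84 - 1*(-14)) = I*sqrt(15) - (84 + 14) = I*sqrt(15) - 1*98 = I*sqrt(15) - 98 = -98 + I*sqrt(15)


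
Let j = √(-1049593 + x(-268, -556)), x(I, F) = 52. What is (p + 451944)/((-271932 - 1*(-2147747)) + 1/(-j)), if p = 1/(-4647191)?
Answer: 217626090201003133734855/903267405675457715751614 - 2100270089303*I*√1049541/17162080707833696599280666 ≈ 0.24093 - 1.2537e-10*I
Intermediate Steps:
j = I*√1049541 (j = √(-1049593 + 52) = √(-1049541) = I*√1049541 ≈ 1024.5*I)
p = -1/4647191 ≈ -2.1518e-7
(p + 451944)/((-271932 - 1*(-2147747)) + 1/(-j)) = (-1/4647191 + 451944)/((-271932 - 1*(-2147747)) + 1/(-I*√1049541)) = 2100270089303/(4647191*((-271932 + 2147747) + 1/(-I*√1049541))) = 2100270089303/(4647191*(1875815 + I*√1049541/1049541))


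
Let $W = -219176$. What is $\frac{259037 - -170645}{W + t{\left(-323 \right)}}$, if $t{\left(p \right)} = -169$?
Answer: $- \frac{429682}{219345} \approx -1.9589$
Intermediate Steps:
$\frac{259037 - -170645}{W + t{\left(-323 \right)}} = \frac{259037 - -170645}{-219176 - 169} = \frac{259037 + 170645}{-219345} = 429682 \left(- \frac{1}{219345}\right) = - \frac{429682}{219345}$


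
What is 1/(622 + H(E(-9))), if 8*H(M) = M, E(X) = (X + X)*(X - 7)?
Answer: 1/658 ≈ 0.0015198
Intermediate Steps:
E(X) = 2*X*(-7 + X) (E(X) = (2*X)*(-7 + X) = 2*X*(-7 + X))
H(M) = M/8
1/(622 + H(E(-9))) = 1/(622 + (2*(-9)*(-7 - 9))/8) = 1/(622 + (2*(-9)*(-16))/8) = 1/(622 + (1/8)*288) = 1/(622 + 36) = 1/658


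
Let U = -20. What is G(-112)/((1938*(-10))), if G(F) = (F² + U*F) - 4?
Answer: -739/969 ≈ -0.76264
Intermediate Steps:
G(F) = -4 + F² - 20*F (G(F) = (F² - 20*F) - 4 = -4 + F² - 20*F)
G(-112)/((1938*(-10))) = (-4 + (-112)² - 20*(-112))/((1938*(-10))) = (-4 + 12544 + 2240)/(-19380) = 14780*(-1/19380) = -739/969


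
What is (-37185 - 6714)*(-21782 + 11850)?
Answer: 436004868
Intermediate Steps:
(-37185 - 6714)*(-21782 + 11850) = -43899*(-9932) = 436004868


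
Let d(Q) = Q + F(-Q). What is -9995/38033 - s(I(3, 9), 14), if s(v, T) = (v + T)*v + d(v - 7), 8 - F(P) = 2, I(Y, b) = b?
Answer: -8187090/38033 ≈ -215.26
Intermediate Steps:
F(P) = 6 (F(P) = 8 - 1*2 = 8 - 2 = 6)
d(Q) = 6 + Q (d(Q) = Q + 6 = 6 + Q)
s(v, T) = -1 + v + v*(T + v) (s(v, T) = (v + T)*v + (6 + (v - 7)) = (T + v)*v + (6 + (-7 + v)) = v*(T + v) + (-1 + v) = -1 + v + v*(T + v))
-9995/38033 - s(I(3, 9), 14) = -9995/38033 - (-1 + 9 + 9² + 14*9) = -9995*1/38033 - (-1 + 9 + 81 + 126) = -9995/38033 - 1*215 = -9995/38033 - 215 = -8187090/38033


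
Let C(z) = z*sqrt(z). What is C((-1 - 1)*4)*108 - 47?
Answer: -47 - 1728*I*sqrt(2) ≈ -47.0 - 2443.8*I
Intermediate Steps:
C(z) = z**(3/2)
C((-1 - 1)*4)*108 - 47 = ((-1 - 1)*4)**(3/2)*108 - 47 = (-2*4)**(3/2)*108 - 47 = (-8)**(3/2)*108 - 47 = -16*I*sqrt(2)*108 - 47 = -1728*I*sqrt(2) - 47 = -47 - 1728*I*sqrt(2)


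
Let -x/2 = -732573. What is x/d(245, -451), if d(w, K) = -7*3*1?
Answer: -488382/7 ≈ -69769.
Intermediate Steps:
d(w, K) = -21 (d(w, K) = -21*1 = -21)
x = 1465146 (x = -2*(-732573) = 1465146)
x/d(245, -451) = 1465146/(-21) = 1465146*(-1/21) = -488382/7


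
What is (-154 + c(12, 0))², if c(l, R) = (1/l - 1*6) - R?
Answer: 3682561/144 ≈ 25573.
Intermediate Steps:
c(l, R) = -6 + 1/l - R (c(l, R) = (1/l - 6) - R = (-6 + 1/l) - R = -6 + 1/l - R)
(-154 + c(12, 0))² = (-154 + (-6 + 1/12 - 1*0))² = (-154 + (-6 + 1/12 + 0))² = (-154 - 71/12)² = (-1919/12)² = 3682561/144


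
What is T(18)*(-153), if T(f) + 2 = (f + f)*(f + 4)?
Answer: -120870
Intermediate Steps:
T(f) = -2 + 2*f*(4 + f) (T(f) = -2 + (f + f)*(f + 4) = -2 + (2*f)*(4 + f) = -2 + 2*f*(4 + f))
T(18)*(-153) = (-2 + 2*18**2 + 8*18)*(-153) = (-2 + 2*324 + 144)*(-153) = (-2 + 648 + 144)*(-153) = 790*(-153) = -120870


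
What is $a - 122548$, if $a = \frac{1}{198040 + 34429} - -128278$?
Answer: $\frac{1332047371}{232469} \approx 5730.0$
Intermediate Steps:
$a = \frac{29820658383}{232469}$ ($a = \frac{1}{232469} + 128278 = \frac{29820658383}{232469} \approx 1.2828 \cdot 10^{5}$)
$a - 122548 = \frac{29820658383}{232469} - 122548 = \frac{1332047371}{232469}$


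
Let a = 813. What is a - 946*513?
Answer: -484485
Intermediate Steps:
a - 946*513 = 813 - 946*513 = 813 - 485298 = -484485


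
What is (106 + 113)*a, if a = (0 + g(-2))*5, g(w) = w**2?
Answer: 4380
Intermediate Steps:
a = 20 (a = (0 + (-2)**2)*5 = (0 + 4)*5 = 4*5 = 20)
(106 + 113)*a = (106 + 113)*20 = 219*20 = 4380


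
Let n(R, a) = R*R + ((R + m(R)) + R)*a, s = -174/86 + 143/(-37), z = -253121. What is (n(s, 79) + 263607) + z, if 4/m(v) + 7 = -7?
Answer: 169531097804/17718967 ≈ 9567.8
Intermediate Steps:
m(v) = -2/7 (m(v) = 4/(-7 - 7) = 4/(-14) = 4*(-1/14) = -2/7)
s = -9368/1591 (s = -174*1/86 + 143*(-1/37) = -87/43 - 143/37 = -9368/1591 ≈ -5.8881)
n(R, a) = R² + a*(-2/7 + 2*R) (n(R, a) = R*R + ((R - 2/7) + R)*a = R² + ((-2/7 + R) + R)*a = R² + (-2/7 + 2*R)*a = R² + a*(-2/7 + 2*R))
(n(s, 79) + 263607) + z = (((-9368/1591)² - 2/7*79 + 2*(-9368/1591)*79) + 263607) - 253121 = ((87759424/2531281 - 158/7 - 1480144/1591) + 263607) - 253121 = (-16269990158/17718967 + 263607) - 253121 = 4654573743811/17718967 - 253121 = 169531097804/17718967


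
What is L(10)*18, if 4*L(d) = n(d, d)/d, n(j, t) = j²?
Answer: 45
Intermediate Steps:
L(d) = d/4 (L(d) = (d²/d)/4 = d/4)
L(10)*18 = ((¼)*10)*18 = (5/2)*18 = 45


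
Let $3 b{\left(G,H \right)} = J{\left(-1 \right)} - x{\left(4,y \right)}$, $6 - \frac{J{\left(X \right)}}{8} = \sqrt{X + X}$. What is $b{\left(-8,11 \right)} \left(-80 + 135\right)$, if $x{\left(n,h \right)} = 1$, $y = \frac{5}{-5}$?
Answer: $\frac{2585}{3} - \frac{440 i \sqrt{2}}{3} \approx 861.67 - 207.42 i$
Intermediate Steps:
$J{\left(X \right)} = 48 - 8 \sqrt{2} \sqrt{X}$ ($J{\left(X \right)} = 48 - 8 \sqrt{X + X} = 48 - 8 \sqrt{2 X} = 48 - 8 \sqrt{2} \sqrt{X}$)
$y = -1$ ($y = 5 \left(- \frac{1}{5}\right) = -1$)
$b{\left(G,H \right)} = \frac{47}{3} - \frac{8 i \sqrt{2}}{3}$ ($b{\left(G,H \right)} = \frac{\left(48 - 8 \sqrt{2} \sqrt{-1}\right) - 1}{3} = \frac{\left(48 - 8 \sqrt{2} i\right) - 1}{3} = \frac{\left(48 - 8 i \sqrt{2}\right) - 1}{3} = \frac{47 - 8 i \sqrt{2}}{3} = \frac{47}{3} - \frac{8 i \sqrt{2}}{3}$)
$b{\left(-8,11 \right)} \left(-80 + 135\right) = \left(\frac{47}{3} - \frac{8 i \sqrt{2}}{3}\right) \left(-80 + 135\right) = \left(\frac{47}{3} - \frac{8 i \sqrt{2}}{3}\right) 55 = \frac{2585}{3} - \frac{440 i \sqrt{2}}{3}$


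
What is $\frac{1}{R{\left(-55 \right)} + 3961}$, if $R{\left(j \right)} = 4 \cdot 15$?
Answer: $\frac{1}{4021} \approx 0.00024869$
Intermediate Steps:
$R{\left(j \right)} = 60$
$\frac{1}{R{\left(-55 \right)} + 3961} = \frac{1}{60 + 3961} = \frac{1}{4021}$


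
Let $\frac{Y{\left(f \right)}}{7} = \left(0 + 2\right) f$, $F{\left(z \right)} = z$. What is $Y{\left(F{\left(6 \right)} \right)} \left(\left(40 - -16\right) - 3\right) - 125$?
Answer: $4327$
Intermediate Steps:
$Y{\left(f \right)} = 14 f$ ($Y{\left(f \right)} = 7 \left(0 + 2\right) f = 7 \cdot 2 f = 14 f$)
$Y{\left(F{\left(6 \right)} \right)} \left(\left(40 - -16\right) - 3\right) - 125 = 14 \cdot 6 \left(\left(40 - -16\right) - 3\right) - 125 = 84 \left(\left(40 + 16\right) - 3\right) - 125 = 84 \left(56 - 3\right) - 125 = 84 \cdot 53 - 125 = 4452 - 125 = 4327$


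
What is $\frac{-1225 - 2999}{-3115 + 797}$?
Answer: $\frac{2112}{1159} \approx 1.8223$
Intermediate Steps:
$\frac{-1225 - 2999}{-3115 + 797} = - \frac{4224}{-2318} = \left(-4224\right) \left(- \frac{1}{2318}\right) = \frac{2112}{1159}$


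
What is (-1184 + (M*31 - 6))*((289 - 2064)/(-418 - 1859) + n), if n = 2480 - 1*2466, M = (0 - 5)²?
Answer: -13965995/2277 ≈ -6133.5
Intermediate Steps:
M = 25 (M = (-5)² = 25)
n = 14 (n = 2480 - 2466 = 14)
(-1184 + (M*31 - 6))*((289 - 2064)/(-418 - 1859) + n) = (-1184 + (25*31 - 6))*((289 - 2064)/(-418 - 1859) + 14) = (-1184 + (775 - 6))*(-1775/(-2277) + 14) = (-1184 + 769)*(-1775*(-1/2277) + 14) = -415*(1775/2277 + 14) = -415*33653/2277 = -13965995/2277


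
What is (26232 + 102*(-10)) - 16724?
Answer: 8488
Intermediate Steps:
(26232 + 102*(-10)) - 16724 = (26232 - 1020) - 16724 = 25212 - 16724 = 8488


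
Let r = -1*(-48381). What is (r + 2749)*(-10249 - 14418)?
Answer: -1261223710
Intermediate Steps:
r = 48381
(r + 2749)*(-10249 - 14418) = (48381 + 2749)*(-10249 - 14418) = 51130*(-24667) = -1261223710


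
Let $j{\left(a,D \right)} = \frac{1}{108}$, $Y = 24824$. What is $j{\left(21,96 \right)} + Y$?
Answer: $\frac{2680993}{108} \approx 24824.0$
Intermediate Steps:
$j{\left(a,D \right)} = \frac{1}{108}$
$j{\left(21,96 \right)} + Y = \frac{1}{108} + 24824 = \frac{2680993}{108}$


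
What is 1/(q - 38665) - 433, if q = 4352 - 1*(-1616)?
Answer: -14157802/32697 ≈ -433.00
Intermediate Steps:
q = 5968 (q = 4352 + 1616 = 5968)
1/(q - 38665) - 433 = 1/(5968 - 38665) - 433 = 1/(-32697) - 433 = -1/32697 - 433 = -14157802/32697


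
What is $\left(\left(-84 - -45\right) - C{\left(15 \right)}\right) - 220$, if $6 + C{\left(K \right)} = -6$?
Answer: $-247$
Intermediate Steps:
$C{\left(K \right)} = -12$ ($C{\left(K \right)} = -6 - 6 = -12$)
$\left(\left(-84 - -45\right) - C{\left(15 \right)}\right) - 220 = \left(\left(-84 - -45\right) - -12\right) - 220 = \left(\left(-84 + 45\right) + 12\right) - 220 = \left(-39 + 12\right) - 220 = -27 - 220 = -247$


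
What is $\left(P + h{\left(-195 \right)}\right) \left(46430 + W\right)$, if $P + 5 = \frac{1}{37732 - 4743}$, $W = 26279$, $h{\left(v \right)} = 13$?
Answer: $\frac{19188850317}{32989} \approx 5.8167 \cdot 10^{5}$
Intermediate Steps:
$P = - \frac{164944}{32989}$ ($P = -5 + \frac{1}{37732 - 4743} = -5 + \frac{1}{32989} = - \frac{164944}{32989} \approx -5.0$)
$\left(P + h{\left(-195 \right)}\right) \left(46430 + W\right) = \left(- \frac{164944}{32989} + 13\right) \left(46430 + 26279\right) = \frac{263913}{32989} \cdot 72709 = \frac{19188850317}{32989}$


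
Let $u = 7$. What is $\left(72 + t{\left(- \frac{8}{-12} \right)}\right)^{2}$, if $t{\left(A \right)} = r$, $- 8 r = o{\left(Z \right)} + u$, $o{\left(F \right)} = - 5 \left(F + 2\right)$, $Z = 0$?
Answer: $\frac{335241}{64} \approx 5238.1$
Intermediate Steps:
$o{\left(F \right)} = -10 - 5 F$ ($o{\left(F \right)} = - 5 \left(2 + F\right) = -10 - 5 F$)
$r = \frac{3}{8}$ ($r = - \frac{\left(-10 - 0\right) + 7}{8} = - \frac{\left(-10 + 0\right) + 7}{8} = - \frac{-10 + 7}{8} = \left(- \frac{1}{8}\right) \left(-3\right) = \frac{3}{8} \approx 0.375$)
$t{\left(A \right)} = \frac{3}{8}$
$\left(72 + t{\left(- \frac{8}{-12} \right)}\right)^{2} = \left(72 + \frac{3}{8}\right)^{2} = \left(\frac{579}{8}\right)^{2} = \frac{335241}{64}$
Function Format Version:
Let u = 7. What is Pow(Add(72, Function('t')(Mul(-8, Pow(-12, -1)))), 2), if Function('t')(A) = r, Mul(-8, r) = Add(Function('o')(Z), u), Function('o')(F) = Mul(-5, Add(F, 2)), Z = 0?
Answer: Rational(335241, 64) ≈ 5238.1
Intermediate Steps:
Function('o')(F) = Add(-10, Mul(-5, F)) (Function('o')(F) = Mul(-5, Add(2, F)) = Add(-10, Mul(-5, F)))
r = Rational(3, 8) (r = Mul(Rational(-1, 8), Add(Add(-10, Mul(-5, 0)), 7)) = Mul(Rational(-1, 8), Add(Add(-10, 0), 7)) = Mul(Rational(-1, 8), Add(-10, 7)) = Mul(Rational(-1, 8), -3) = Rational(3, 8) ≈ 0.37500)
Function('t')(A) = Rational(3, 8)
Pow(Add(72, Function('t')(Mul(-8, Pow(-12, -1)))), 2) = Pow(Add(72, Rational(3, 8)), 2) = Pow(Rational(579, 8), 2) = Rational(335241, 64)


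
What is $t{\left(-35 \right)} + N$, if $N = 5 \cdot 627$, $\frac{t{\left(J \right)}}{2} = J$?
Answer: $3065$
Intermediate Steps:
$t{\left(J \right)} = 2 J$
$N = 3135$
$t{\left(-35 \right)} + N = 2 \left(-35\right) + 3135 = -70 + 3135 = 3065$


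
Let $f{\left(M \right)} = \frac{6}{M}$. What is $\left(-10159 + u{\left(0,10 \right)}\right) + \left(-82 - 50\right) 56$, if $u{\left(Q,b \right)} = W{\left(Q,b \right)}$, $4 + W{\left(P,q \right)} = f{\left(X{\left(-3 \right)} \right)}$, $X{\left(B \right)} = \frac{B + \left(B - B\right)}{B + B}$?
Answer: $-17543$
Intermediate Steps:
$X{\left(B \right)} = \frac{1}{2}$ ($X{\left(B \right)} = \frac{B + 0}{2 B} = B \frac{1}{2 B} = \frac{1}{2}$)
$W{\left(P,q \right)} = 8$ ($W{\left(P,q \right)} = -4 + 6 \frac{1}{\frac{1}{2}} = -4 + 6 \cdot 2 = -4 + 12 = 8$)
$u{\left(Q,b \right)} = 8$
$\left(-10159 + u{\left(0,10 \right)}\right) + \left(-82 - 50\right) 56 = \left(-10159 + 8\right) + \left(-82 - 50\right) 56 = -10151 - 7392 = -17543$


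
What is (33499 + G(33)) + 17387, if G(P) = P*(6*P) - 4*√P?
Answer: 57420 - 4*√33 ≈ 57397.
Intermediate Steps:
G(P) = -4*√P + 6*P² (G(P) = 6*P² - 4*√P = -4*√P + 6*P²)
(33499 + G(33)) + 17387 = (33499 + (-4*√33 + 6*33²)) + 17387 = (33499 + (-4*√33 + 6*1089)) + 17387 = (33499 + (-4*√33 + 6534)) + 17387 = (33499 + (6534 - 4*√33)) + 17387 = (40033 - 4*√33) + 17387 = 57420 - 4*√33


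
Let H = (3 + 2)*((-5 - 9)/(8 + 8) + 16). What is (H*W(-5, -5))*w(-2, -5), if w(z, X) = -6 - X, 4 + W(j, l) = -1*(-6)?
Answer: -605/4 ≈ -151.25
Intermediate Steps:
W(j, l) = 2 (W(j, l) = -4 - 1*(-6) = -4 + 6 = 2)
H = 605/8 (H = 5*(-14/16 + 16) = 5*(-14*1/16 + 16) = 5*(-7/8 + 16) = 5*(121/8) = 605/8 ≈ 75.625)
(H*W(-5, -5))*w(-2, -5) = ((605/8)*2)*(-6 - 1*(-5)) = 605*(-6 + 5)/4 = (605/4)*(-1) = -605/4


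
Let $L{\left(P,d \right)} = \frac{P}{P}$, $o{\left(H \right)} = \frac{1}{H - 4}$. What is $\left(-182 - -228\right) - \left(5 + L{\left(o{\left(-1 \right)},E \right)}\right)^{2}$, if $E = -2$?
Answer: $10$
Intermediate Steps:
$o{\left(H \right)} = \frac{1}{-4 + H}$
$L{\left(P,d \right)} = 1$
$\left(-182 - -228\right) - \left(5 + L{\left(o{\left(-1 \right)},E \right)}\right)^{2} = \left(-182 - -228\right) - \left(5 + 1\right)^{2} = \left(-182 + 228\right) - 6^{2} = 46 - 36 = 10$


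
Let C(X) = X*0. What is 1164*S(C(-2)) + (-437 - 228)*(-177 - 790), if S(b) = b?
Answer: 643055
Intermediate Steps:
C(X) = 0
1164*S(C(-2)) + (-437 - 228)*(-177 - 790) = 1164*0 + (-437 - 228)*(-177 - 790) = 0 - 665*(-967) = 0 + 643055 = 643055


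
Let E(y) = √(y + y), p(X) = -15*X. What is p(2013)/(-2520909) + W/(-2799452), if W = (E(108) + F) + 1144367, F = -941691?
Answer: -11844397204/196032326163 - 3*√6/1399726 ≈ -0.060426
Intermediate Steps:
E(y) = √2*√y (E(y) = √(2*y) = √2*√y)
W = 202676 + 6*√6 (W = (√2*√108 - 941691) + 1144367 = (√2*(6*√3) - 941691) + 1144367 = (6*√6 - 941691) + 1144367 = (-941691 + 6*√6) + 1144367 = 202676 + 6*√6 ≈ 2.0269e+5)
p(2013)/(-2520909) + W/(-2799452) = -15*2013/(-2520909) + (202676 + 6*√6)/(-2799452) = -30195*(-1/2520909) + (202676 + 6*√6)*(-1/2799452) = 3355/280101 + (-50669/699863 - 3*√6/1399726) = -11844397204/196032326163 - 3*√6/1399726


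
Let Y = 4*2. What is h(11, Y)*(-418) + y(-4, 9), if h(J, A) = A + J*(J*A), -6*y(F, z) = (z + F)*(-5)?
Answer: -2447783/6 ≈ -4.0796e+5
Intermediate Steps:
y(F, z) = 5*F/6 + 5*z/6 (y(F, z) = -(z + F)*(-5)/6 = -(F + z)*(-5)/6 = -(-5*F - 5*z)/6 = 5*F/6 + 5*z/6)
Y = 8
h(J, A) = A + A*J² (h(J, A) = A + J*(A*J) = A + A*J²)
h(11, Y)*(-418) + y(-4, 9) = (8*(1 + 11²))*(-418) + ((⅚)*(-4) + (⅚)*9) = (8*(1 + 121))*(-418) + (-10/3 + 15/2) = (8*122)*(-418) + 25/6 = 976*(-418) + 25/6 = -407968 + 25/6 = -2447783/6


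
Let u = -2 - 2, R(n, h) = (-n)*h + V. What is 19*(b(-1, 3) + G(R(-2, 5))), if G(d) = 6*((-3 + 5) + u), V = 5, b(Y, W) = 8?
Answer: -76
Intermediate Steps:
R(n, h) = 5 - h*n (R(n, h) = (-n)*h + 5 = -h*n + 5 = 5 - h*n)
u = -4
G(d) = -12 (G(d) = 6*((-3 + 5) - 4) = 6*(2 - 4) = 6*(-2) = -12)
19*(b(-1, 3) + G(R(-2, 5))) = 19*(8 - 12) = 19*(-4) = -76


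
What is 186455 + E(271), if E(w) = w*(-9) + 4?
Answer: 184020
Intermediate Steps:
E(w) = 4 - 9*w (E(w) = -9*w + 4 = 4 - 9*w)
186455 + E(271) = 186455 + (4 - 9*271) = 186455 + (4 - 2439) = 186455 - 2435 = 184020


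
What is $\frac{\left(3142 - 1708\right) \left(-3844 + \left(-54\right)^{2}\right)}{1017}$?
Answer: $- \frac{443584}{339} \approx -1308.5$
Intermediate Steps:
$\frac{\left(3142 - 1708\right) \left(-3844 + \left(-54\right)^{2}\right)}{1017} = 1434 \left(-3844 + 2916\right) \frac{1}{1017} = 1434 \left(-928\right) \frac{1}{1017} = \left(-1330752\right) \frac{1}{1017} = - \frac{443584}{339}$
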